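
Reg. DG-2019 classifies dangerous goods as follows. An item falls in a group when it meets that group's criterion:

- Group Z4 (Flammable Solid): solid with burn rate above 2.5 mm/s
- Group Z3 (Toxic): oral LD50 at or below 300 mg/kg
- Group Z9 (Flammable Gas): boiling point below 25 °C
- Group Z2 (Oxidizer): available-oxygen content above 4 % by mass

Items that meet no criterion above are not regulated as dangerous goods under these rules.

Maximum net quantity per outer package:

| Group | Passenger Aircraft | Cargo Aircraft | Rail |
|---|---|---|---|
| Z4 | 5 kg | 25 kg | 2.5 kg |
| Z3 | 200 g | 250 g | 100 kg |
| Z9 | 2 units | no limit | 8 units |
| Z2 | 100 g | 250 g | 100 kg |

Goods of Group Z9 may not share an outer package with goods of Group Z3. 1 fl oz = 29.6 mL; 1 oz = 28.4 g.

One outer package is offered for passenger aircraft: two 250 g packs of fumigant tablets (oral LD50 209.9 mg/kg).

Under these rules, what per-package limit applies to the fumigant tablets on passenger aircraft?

Oral LD50 209.9 mg/kg meets the Group Z3 criterion (Toxic), so the fumigant tablets are Group Z3.
The passenger aircraft limit for Group Z3 is 200 g.

200 g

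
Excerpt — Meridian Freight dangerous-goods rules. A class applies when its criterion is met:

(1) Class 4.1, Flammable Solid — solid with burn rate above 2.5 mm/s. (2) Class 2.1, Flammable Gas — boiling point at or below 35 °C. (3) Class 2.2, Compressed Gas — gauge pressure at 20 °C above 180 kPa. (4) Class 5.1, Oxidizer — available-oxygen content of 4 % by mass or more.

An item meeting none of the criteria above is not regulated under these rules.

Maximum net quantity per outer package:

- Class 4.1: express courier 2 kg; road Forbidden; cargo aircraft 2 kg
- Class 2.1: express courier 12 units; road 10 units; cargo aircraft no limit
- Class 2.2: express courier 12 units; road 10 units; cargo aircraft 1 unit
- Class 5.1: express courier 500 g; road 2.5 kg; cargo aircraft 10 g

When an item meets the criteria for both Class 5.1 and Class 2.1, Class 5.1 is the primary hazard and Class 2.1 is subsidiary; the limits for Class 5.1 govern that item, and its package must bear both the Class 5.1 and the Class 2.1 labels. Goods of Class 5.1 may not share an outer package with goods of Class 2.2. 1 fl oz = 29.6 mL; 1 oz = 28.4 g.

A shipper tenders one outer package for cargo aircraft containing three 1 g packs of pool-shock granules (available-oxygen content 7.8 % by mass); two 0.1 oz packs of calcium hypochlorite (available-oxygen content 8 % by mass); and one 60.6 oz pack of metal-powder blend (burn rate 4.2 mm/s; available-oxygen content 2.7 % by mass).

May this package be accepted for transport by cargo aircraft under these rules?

Yes

Available-oxygen content 7.8 % by mass meets the Class 5.1 criterion (Oxidizer), so the pool-shock granules are Class 5.1.
The calcium hypochlorite has available-oxygen content 8 % by mass, which is ≥ 4 % by mass, so it is Class 5.1 (Oxidizer).
With burn rate 4.2 mm/s (> 2.5 mm/s), the metal-powder blend falls in Class 4.1.
Total Class 5.1: (three 1 g packs = 3 g) + (two 0.1 oz packs = 5.68 g) = 8.68 g.
8.68 g ≤ 10 g (cargo aircraft limit, Class 5.1) — within limit.
Class 4.1 quantity: one 60.6 oz pack = 1721.04 g.
1721.04 g ≤ 2 kg (cargo aircraft limit, Class 4.1) — within limit.
The segregation rule (Class 5.1 with Class 2.2) does not apply to Class 5.1 with Class 4.1.
Every hazard class is within its cargo aircraft limit and no segregation rule is violated.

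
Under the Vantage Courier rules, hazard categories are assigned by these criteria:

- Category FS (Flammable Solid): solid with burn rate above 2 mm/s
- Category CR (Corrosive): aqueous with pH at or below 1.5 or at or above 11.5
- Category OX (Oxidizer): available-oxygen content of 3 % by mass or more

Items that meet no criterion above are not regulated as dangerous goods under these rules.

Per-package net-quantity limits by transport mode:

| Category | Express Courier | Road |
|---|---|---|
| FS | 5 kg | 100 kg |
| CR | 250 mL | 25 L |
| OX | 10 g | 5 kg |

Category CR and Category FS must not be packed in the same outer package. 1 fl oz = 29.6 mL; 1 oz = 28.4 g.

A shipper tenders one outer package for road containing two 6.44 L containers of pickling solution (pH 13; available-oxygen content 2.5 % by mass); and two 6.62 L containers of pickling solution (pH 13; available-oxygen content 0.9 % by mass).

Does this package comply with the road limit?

With pH 13 (≥ 11.5), the pickling solution falls in Category CR.
Pickling solution: pH 13 ≥ 11.5 → Category CR (Corrosive).
Category CR net quantity: (two 6.44 L containers = 12.88 L) + (two 6.62 L containers = 13.24 L) = 26.12 L.
That exceeds the Category CR road limit of 25 L.

No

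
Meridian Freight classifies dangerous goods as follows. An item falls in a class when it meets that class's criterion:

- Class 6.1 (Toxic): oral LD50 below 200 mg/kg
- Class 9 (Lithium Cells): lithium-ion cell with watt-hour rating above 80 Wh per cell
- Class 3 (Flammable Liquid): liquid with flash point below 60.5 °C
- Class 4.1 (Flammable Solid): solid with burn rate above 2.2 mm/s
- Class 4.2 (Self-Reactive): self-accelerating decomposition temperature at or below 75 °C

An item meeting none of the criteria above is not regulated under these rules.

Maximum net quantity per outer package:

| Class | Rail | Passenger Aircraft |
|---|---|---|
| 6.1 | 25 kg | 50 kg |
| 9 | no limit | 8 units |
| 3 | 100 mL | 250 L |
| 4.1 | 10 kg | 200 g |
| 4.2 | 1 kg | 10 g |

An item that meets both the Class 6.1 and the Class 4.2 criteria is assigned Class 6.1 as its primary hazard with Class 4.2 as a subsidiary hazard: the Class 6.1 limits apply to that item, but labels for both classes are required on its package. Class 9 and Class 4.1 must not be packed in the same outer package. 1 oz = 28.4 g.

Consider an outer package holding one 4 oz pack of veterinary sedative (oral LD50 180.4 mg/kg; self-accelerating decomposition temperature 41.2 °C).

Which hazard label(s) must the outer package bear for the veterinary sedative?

Class 4.2 and 6.1

With oral LD50 180.4 mg/kg (< 200 mg/kg), the veterinary sedative falls in Class 6.1.
With self-accelerating decomposition temperature 41.2 °C (≤ 75 °C), the veterinary sedative falls in Class 4.2.
By the precedence rule Class 6.1 is primary and Class 4.2 is subsidiary, and that rule requires both labels on the package.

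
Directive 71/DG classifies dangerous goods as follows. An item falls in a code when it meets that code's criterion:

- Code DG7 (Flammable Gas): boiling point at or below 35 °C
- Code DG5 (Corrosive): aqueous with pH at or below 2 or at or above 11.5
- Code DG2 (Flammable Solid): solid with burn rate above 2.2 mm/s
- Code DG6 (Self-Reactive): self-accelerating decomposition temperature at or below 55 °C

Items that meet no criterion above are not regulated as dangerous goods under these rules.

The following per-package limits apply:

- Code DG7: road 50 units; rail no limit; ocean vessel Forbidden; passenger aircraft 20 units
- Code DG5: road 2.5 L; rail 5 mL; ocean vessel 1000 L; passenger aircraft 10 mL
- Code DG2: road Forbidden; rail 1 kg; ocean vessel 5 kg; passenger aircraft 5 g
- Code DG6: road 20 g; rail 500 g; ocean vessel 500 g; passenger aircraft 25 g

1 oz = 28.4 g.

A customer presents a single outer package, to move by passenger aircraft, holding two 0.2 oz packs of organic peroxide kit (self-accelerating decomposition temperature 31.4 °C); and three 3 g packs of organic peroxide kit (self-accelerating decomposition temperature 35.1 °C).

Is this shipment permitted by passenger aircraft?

Yes

Self-accelerating decomposition temperature 31.4 °C meets the Code DG6 criterion (Self-Reactive), so the organic peroxide kit is Code DG6.
Self-accelerating decomposition temperature 35.1 °C meets the Code DG6 criterion (Self-Reactive), so the organic peroxide kit is Code DG6.
Code DG6 net quantity: (two 0.2 oz packs = 11.36 g) + (three 3 g packs = 9 g) = 20.36 g.
That is within the Code DG6 passenger aircraft limit of 25 g.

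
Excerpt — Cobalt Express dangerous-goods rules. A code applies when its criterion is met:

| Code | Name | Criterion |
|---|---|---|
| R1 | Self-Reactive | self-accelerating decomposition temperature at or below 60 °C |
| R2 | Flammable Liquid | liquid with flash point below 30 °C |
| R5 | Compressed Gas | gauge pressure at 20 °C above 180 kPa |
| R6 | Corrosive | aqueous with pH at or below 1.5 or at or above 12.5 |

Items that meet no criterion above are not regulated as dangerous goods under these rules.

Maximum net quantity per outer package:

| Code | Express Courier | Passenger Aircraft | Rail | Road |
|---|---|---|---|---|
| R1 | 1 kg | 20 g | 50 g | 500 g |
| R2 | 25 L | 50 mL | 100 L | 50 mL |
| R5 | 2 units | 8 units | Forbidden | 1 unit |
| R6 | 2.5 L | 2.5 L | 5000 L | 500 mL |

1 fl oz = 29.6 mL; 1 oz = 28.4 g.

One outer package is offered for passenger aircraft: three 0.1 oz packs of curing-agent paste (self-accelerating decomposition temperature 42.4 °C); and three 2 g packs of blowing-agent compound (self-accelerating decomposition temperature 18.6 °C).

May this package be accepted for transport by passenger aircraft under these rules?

Yes

The curing-agent paste has self-accelerating decomposition temperature 42.4 °C, which is ≤ 60 °C, so it is Code R1 (Self-Reactive).
The blowing-agent compound has self-accelerating decomposition temperature 18.6 °C, which is ≤ 60 °C, so it is Code R1 (Self-Reactive).
Total Code R1: (three 0.1 oz packs = 8.52 g) + (three 2 g packs = 6 g) = 14.52 g.
14.52 g ≤ 20 g (passenger aircraft limit, Code R1) — within limit.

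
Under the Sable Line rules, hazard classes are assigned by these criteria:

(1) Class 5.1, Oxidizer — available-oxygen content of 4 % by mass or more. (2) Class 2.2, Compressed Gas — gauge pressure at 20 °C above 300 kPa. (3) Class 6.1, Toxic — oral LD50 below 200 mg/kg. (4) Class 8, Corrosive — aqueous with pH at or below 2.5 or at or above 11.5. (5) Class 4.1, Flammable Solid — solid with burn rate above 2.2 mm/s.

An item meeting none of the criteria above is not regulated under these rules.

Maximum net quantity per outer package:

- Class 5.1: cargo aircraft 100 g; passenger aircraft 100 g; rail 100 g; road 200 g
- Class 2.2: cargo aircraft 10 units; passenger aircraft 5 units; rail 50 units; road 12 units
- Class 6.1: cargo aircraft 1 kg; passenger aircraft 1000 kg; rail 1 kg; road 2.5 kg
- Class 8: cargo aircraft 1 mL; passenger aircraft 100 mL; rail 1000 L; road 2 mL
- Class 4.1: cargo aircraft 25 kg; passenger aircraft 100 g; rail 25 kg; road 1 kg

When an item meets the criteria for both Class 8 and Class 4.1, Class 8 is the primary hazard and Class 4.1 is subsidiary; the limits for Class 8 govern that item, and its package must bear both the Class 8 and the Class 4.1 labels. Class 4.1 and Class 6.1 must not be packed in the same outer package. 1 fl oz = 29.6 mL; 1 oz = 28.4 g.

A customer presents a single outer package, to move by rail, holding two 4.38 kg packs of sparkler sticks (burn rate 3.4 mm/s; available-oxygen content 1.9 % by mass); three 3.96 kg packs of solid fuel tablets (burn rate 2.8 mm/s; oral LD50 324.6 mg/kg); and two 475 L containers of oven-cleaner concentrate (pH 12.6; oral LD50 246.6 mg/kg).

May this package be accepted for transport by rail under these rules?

Yes

Sparkler sticks: burn rate 3.4 mm/s > 2.2 mm/s → Class 4.1 (Flammable Solid).
With burn rate 2.8 mm/s (> 2.2 mm/s), the solid fuel tablets fall in Class 4.1.
With pH 12.6 (≥ 11.5), the oven-cleaner concentrate falls in Class 8.
Class 4.1 net quantity: (two 4.38 kg packs = 8.76 kg) + (three 3.96 kg packs = 11.88 kg) = 20.64 kg.
20.64 kg ≤ 25 kg (rail limit, Class 4.1) — within limit.
Class 8 quantity: two 475 L containers = 950 L.
950 L is within the rail limit of 1000 L for Class 8.
The segregation rule (Class 4.1 with Class 6.1) does not apply to Class 4.1 with Class 8.
Every hazard class is within its rail limit and no segregation rule is violated.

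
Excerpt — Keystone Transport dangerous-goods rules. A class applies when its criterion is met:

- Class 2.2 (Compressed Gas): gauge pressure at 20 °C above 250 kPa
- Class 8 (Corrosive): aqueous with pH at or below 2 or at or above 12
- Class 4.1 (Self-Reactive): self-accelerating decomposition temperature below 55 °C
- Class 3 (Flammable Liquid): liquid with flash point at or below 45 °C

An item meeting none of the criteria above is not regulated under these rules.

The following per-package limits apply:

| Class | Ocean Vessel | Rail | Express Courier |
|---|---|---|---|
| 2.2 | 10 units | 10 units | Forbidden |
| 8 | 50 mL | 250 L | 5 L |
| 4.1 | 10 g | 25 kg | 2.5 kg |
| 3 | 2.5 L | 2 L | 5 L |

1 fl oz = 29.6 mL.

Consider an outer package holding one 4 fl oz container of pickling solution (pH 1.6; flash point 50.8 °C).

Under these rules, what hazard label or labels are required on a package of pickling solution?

Class 8

The pickling solution has pH 1.6, which is ≤ 2, so it is Class 8 (Corrosive).
Only the Class 8 label is required.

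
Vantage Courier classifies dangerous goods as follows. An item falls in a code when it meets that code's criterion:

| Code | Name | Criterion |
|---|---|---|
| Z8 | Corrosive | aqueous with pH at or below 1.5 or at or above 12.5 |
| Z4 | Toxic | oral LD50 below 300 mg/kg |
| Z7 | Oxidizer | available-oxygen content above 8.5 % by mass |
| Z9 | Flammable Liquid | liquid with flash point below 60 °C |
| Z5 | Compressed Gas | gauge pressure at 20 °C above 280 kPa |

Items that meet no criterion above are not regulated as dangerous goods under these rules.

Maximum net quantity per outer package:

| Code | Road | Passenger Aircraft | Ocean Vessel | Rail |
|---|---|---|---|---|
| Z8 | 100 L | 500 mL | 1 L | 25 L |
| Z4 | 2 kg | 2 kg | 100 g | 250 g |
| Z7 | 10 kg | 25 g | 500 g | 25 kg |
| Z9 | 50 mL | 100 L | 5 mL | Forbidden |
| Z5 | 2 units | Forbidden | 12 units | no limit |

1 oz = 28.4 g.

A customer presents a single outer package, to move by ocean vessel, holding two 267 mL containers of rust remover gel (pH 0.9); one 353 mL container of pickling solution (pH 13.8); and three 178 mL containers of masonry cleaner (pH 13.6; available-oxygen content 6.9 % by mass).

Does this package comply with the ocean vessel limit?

No

The rust remover gel has pH 0.9, which is ≤ 1.5, so it is Code Z8 (Corrosive).
pH 13.8 meets the Code Z8 criterion (Corrosive), so the pickling solution is Code Z8.
The masonry cleaner has pH 13.6, which is ≥ 12.5, so it is Code Z8 (Corrosive).
Total Code Z8: (two 267 mL containers = 534 mL) + 353 mL + (three 178 mL containers = 534 mL) = 1.421 L.
1.421 L exceeds the ocean vessel limit of 1 L for Code Z8.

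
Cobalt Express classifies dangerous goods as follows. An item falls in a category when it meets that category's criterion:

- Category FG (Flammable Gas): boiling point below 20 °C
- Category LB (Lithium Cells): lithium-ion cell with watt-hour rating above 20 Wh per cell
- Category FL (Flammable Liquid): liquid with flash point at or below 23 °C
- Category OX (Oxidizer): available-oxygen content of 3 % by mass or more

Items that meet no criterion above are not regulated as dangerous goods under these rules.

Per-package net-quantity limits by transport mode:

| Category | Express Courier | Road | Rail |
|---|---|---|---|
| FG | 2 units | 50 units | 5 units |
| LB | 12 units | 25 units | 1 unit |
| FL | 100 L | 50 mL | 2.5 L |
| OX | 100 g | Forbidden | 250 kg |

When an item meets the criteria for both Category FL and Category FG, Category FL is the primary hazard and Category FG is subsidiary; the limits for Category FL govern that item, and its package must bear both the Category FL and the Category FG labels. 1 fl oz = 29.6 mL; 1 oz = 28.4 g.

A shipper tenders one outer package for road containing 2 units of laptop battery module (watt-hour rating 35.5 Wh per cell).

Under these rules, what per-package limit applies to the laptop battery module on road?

25 units

With watt-hour rating 35.5 Wh per cell (> 20 Wh per cell), the laptop battery module falls in Category LB.
The road limit for Category LB is 25 units.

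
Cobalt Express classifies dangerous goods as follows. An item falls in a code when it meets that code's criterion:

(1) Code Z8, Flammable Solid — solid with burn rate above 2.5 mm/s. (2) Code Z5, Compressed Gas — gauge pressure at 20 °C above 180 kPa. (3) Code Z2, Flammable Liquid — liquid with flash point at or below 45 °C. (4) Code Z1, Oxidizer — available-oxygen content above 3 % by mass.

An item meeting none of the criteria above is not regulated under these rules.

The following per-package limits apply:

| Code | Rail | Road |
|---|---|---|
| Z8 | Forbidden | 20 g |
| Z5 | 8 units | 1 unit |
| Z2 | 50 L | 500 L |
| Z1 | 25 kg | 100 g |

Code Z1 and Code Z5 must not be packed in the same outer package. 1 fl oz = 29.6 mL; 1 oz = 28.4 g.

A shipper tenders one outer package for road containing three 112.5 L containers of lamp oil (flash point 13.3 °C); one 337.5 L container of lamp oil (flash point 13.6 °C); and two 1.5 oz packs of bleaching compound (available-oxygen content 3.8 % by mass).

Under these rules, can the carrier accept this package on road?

No

Lamp oil: flash point 13.3 °C ≤ 45 °C → Code Z2 (Flammable Liquid).
The lamp oil has flash point 13.6 °C, which is ≤ 45 °C, so it is Code Z2 (Flammable Liquid).
Available-oxygen content 3.8 % by mass meets the Code Z1 criterion (Oxidizer), so the bleaching compound is Code Z1.
Code Z2 net quantity: (three 112.5 L containers = 337.5 L) + 337.5 L = 675 L.
675 L exceeds the road limit of 500 L for Code Z2.
Code Z1 quantity: two 1.5 oz packs = 85.2 g.
85.2 g is within the road limit of 100 g for Code Z1.
The segregation rule (Code Z1 with Code Z5) does not apply to Code Z2 with Code Z1.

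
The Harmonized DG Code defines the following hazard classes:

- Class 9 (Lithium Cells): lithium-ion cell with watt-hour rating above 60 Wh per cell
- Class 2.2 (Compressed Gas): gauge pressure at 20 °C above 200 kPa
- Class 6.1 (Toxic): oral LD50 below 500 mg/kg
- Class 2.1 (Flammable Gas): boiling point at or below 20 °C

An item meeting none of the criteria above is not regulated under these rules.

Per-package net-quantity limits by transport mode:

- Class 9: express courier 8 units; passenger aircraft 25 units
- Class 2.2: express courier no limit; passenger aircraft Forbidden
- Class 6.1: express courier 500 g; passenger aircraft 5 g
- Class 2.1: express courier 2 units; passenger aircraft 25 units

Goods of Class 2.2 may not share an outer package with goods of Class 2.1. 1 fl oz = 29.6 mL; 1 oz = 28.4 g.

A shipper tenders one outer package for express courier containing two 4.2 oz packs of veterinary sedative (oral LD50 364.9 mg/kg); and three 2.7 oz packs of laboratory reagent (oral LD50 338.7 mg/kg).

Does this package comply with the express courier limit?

Yes

The veterinary sedative has oral LD50 364.9 mg/kg, which is < 500 mg/kg, so it is Class 6.1 (Toxic).
Oral LD50 338.7 mg/kg meets the Class 6.1 criterion (Toxic), so the laboratory reagent is Class 6.1.
Class 6.1 net quantity: (two 4.2 oz packs = 238.56 g) + (three 2.7 oz packs = 230.04 g) = 468.6 g.
That is within the Class 6.1 express courier limit of 500 g.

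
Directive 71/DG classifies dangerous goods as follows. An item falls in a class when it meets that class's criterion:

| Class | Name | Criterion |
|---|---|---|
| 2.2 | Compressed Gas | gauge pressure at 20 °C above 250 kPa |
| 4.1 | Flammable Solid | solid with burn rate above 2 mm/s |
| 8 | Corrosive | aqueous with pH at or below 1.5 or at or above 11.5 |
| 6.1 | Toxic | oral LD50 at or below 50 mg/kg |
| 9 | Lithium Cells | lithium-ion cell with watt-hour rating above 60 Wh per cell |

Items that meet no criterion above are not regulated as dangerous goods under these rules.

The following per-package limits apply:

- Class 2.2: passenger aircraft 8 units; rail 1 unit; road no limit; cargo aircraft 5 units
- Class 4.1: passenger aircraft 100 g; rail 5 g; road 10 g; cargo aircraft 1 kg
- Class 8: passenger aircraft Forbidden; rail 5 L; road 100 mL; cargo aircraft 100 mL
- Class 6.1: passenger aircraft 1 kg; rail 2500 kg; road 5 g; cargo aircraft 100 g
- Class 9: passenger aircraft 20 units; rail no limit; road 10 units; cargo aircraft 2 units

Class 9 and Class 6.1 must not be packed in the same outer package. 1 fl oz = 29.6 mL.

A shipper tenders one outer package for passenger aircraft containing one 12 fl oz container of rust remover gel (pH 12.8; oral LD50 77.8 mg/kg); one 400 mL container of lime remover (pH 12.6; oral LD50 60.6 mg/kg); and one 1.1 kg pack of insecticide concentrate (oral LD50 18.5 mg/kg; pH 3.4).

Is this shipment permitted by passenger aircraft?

No

The rust remover gel has pH 12.8, which is ≥ 11.5, so it is Class 8 (Corrosive).
The lime remover has pH 12.6, which is ≥ 11.5, so it is Class 8 (Corrosive).
Insecticide concentrate: oral LD50 18.5 mg/kg ≤ 50 mg/kg → Class 6.1 (Toxic).
Class 6.1 quantity: 1.1 kg.
1.1 kg exceeds the passenger aircraft limit of 1 kg for Class 6.1.
Class 8 net quantity: (one 12 fl oz container = 355.2 mL) + 400 mL = 755.2 mL.
By passenger aircraft, Class 8 is Forbidden regardless of quantity.
The segregation rule (Class 9 with Class 6.1) does not apply to Class 6.1 with Class 8.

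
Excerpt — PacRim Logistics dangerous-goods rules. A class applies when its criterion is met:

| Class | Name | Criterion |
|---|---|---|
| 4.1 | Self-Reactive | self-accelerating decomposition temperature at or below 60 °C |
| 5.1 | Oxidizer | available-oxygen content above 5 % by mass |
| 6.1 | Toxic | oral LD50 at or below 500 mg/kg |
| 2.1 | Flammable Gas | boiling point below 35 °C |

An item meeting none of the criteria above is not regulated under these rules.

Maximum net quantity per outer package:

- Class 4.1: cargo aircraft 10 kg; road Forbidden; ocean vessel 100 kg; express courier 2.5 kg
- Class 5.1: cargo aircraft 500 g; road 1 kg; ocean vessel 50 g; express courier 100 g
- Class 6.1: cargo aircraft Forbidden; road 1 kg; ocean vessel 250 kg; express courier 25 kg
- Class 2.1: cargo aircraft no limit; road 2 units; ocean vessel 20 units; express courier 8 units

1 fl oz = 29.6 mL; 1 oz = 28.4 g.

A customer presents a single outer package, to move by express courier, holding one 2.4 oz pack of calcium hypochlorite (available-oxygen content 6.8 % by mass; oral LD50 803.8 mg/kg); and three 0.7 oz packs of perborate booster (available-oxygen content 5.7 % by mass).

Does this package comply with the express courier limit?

Available-oxygen content 6.8 % by mass meets the Class 5.1 criterion (Oxidizer), so the calcium hypochlorite is Class 5.1.
Available-oxygen content 5.7 % by mass meets the Class 5.1 criterion (Oxidizer), so the perborate booster is Class 5.1.
Total Class 5.1: (one 2.4 oz pack = 68.16 g) + (three 0.7 oz packs = 59.64 g) = 127.8 g.
127.8 g > 100 g (express courier limit, Class 5.1) — over the limit.

No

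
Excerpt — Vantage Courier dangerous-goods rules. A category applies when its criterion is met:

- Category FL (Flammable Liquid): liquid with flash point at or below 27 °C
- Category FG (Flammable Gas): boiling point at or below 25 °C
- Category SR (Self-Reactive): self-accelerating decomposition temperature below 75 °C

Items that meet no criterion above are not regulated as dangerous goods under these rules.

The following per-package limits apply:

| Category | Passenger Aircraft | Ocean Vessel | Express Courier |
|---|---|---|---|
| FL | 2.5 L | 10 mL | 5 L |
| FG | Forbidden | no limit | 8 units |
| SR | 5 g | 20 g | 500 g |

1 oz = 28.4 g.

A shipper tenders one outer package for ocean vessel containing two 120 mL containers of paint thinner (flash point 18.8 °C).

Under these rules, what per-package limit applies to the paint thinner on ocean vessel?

10 mL

Paint thinner: flash point 18.8 °C ≤ 27 °C → Category FL (Flammable Liquid).
The ocean vessel limit for Category FL is 10 mL.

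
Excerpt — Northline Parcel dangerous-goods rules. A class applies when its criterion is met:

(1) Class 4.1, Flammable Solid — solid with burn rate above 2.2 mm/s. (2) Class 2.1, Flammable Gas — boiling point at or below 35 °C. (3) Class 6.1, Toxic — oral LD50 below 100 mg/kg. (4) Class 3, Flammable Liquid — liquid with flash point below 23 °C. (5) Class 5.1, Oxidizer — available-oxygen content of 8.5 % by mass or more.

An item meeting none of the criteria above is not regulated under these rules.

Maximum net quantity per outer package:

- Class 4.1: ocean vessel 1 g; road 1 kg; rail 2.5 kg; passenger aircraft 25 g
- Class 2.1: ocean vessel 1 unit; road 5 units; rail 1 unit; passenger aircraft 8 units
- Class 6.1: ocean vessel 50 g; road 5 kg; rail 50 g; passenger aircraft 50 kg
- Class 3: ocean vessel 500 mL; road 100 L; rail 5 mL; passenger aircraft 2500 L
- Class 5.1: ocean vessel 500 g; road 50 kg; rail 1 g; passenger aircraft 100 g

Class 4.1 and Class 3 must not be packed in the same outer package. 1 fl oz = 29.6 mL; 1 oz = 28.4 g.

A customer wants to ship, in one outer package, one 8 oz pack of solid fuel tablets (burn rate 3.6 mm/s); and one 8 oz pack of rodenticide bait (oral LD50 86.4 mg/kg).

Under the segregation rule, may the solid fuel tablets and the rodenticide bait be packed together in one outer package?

The solid fuel tablets have burn rate 3.6 mm/s, which is > 2.2 mm/s, so they are Class 4.1 (Flammable Solid).
Rodenticide bait: oral LD50 86.4 mg/kg < 100 mg/kg → Class 6.1 (Toxic).
No segregation rule bars Class 4.1 with Class 6.1.

Yes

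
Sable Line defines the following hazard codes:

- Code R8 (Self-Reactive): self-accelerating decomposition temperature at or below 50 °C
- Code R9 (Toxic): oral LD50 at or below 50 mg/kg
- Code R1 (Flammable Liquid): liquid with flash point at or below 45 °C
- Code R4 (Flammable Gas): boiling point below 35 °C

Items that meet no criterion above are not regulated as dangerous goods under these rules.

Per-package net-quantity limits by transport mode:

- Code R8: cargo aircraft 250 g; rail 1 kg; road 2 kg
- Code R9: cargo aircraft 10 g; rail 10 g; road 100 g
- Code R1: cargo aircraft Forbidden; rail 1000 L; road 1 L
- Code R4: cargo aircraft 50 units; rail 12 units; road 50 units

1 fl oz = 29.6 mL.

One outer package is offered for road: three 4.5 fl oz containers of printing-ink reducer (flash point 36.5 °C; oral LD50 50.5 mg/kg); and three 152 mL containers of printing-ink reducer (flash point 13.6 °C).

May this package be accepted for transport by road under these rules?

Yes

With flash point 36.5 °C (≤ 45 °C), the printing-ink reducer falls in Code R1.
Printing-ink reducer: flash point 13.6 °C ≤ 45 °C → Code R1 (Flammable Liquid).
Code R1 net quantity: (three 4.5 fl oz containers = 399.6 mL) + (three 152 mL containers = 456 mL) = 855.6 mL.
855.6 mL is within the road limit of 1 L for Code R1.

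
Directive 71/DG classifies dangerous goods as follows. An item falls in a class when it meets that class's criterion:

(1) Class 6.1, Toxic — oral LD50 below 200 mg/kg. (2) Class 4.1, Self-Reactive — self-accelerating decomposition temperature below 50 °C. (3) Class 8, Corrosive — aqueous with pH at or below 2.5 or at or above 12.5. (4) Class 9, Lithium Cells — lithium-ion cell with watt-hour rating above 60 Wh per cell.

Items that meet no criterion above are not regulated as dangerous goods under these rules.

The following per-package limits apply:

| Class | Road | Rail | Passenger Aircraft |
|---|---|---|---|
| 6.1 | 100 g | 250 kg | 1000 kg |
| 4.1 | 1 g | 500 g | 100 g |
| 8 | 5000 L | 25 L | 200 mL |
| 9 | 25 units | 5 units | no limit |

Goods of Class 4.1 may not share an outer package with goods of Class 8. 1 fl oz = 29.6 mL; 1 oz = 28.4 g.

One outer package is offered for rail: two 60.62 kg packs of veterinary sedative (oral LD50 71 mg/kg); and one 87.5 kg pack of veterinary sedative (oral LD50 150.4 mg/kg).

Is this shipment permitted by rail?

Yes

Oral LD50 71 mg/kg meets the Class 6.1 criterion (Toxic), so the veterinary sedative is Class 6.1.
Oral LD50 150.4 mg/kg meets the Class 6.1 criterion (Toxic), so the veterinary sedative is Class 6.1.
Class 6.1 net quantity: (two 60.62 kg packs = 121.24 kg) + 87.5 kg = 208.74 kg.
208.74 kg ≤ 250 kg (rail limit, Class 6.1) — within limit.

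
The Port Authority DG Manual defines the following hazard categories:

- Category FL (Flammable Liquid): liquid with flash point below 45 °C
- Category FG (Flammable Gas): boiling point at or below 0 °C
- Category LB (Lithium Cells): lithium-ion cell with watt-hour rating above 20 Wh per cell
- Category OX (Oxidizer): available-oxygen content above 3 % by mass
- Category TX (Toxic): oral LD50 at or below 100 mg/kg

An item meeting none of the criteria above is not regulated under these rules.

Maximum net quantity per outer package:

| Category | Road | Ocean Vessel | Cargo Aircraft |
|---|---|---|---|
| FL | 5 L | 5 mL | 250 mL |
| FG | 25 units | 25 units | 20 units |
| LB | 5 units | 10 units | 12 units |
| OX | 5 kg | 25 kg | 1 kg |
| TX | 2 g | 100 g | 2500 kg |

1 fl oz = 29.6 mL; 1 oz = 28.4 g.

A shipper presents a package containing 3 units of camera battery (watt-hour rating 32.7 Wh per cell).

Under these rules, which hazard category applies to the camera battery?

Camera battery: watt-hour rating 32.7 Wh per cell > 20 Wh per cell → Category LB (Lithium Cells).

Category LB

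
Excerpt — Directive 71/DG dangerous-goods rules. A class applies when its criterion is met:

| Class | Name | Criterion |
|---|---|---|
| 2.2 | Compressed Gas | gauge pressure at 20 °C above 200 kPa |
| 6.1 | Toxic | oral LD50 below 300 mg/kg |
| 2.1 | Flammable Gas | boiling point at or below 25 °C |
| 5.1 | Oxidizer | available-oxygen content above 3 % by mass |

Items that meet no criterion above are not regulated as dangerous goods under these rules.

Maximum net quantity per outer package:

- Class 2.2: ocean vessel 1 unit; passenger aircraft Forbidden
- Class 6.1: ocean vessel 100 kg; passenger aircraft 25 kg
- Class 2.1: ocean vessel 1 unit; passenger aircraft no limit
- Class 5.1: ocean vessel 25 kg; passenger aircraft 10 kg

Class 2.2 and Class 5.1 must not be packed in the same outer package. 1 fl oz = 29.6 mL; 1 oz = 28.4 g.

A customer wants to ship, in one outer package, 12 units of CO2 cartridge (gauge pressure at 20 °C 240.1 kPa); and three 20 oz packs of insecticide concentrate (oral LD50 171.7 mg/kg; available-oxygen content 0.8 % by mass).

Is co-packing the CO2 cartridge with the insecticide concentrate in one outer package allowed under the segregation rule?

CO2 cartridge: gauge pressure at 20 °C 240.1 kPa > 200 kPa → Class 2.2 (Compressed Gas).
Insecticide concentrate: oral LD50 171.7 mg/kg < 300 mg/kg → Class 6.1 (Toxic).
No segregation rule bars Class 2.2 with Class 6.1.

Yes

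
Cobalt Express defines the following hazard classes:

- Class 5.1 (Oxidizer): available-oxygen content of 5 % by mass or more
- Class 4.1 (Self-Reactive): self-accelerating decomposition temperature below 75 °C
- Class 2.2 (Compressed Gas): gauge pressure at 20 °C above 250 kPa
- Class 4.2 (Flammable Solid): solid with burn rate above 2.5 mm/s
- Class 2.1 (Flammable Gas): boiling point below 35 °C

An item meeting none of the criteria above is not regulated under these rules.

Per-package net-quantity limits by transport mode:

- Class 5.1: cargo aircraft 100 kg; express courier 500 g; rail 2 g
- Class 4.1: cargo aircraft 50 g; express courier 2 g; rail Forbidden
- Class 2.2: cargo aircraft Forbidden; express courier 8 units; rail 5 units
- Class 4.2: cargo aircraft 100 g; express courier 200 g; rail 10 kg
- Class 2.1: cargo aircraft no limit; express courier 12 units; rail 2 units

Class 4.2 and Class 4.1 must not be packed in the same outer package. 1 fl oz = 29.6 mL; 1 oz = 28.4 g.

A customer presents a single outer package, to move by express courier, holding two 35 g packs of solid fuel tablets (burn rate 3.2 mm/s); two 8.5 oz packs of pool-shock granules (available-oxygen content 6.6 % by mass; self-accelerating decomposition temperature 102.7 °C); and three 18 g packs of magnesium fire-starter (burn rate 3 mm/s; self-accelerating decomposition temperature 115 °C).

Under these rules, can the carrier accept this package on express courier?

Solid fuel tablets: burn rate 3.2 mm/s > 2.5 mm/s → Class 4.2 (Flammable Solid).
With available-oxygen content 6.6 % by mass (≥ 5 % by mass), the pool-shock granules fall in Class 5.1.
Burn rate 3 mm/s meets the Class 4.2 criterion (Flammable Solid), so the magnesium fire-starter is Class 4.2.
Class 4.2 net quantity: (two 35 g packs = 70 g) + (three 18 g packs = 54 g) = 124 g.
124 g ≤ 200 g (express courier limit, Class 4.2) — within limit.
Class 5.1 quantity: two 8.5 oz packs = 482.8 g.
482.8 g is within the express courier limit of 500 g for Class 5.1.
The segregation rule (Class 4.2 with Class 4.1) does not apply to Class 4.2 with Class 5.1.
Every hazard class is within its express courier limit and no segregation rule is violated.

Yes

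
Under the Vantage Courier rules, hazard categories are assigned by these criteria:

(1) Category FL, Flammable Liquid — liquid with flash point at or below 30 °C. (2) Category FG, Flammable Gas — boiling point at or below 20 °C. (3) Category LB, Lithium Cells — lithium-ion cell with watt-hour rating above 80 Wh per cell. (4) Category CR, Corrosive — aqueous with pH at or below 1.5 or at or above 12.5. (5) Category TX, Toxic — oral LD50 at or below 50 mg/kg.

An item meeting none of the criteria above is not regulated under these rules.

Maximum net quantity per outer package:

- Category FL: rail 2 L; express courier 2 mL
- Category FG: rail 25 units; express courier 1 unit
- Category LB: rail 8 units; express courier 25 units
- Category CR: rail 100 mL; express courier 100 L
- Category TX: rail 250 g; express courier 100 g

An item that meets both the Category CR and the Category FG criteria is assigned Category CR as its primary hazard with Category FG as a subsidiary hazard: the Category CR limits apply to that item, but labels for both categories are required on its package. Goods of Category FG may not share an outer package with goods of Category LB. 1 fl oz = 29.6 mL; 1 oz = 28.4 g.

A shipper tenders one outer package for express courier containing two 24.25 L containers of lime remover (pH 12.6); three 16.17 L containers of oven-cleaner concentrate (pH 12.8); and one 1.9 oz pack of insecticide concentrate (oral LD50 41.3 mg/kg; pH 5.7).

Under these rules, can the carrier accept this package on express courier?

The lime remover has pH 12.6, which is ≥ 12.5, so it is Category CR (Corrosive).
With pH 12.8 (≥ 12.5), the oven-cleaner concentrate falls in Category CR.
With oral LD50 41.3 mg/kg (≤ 50 mg/kg), the insecticide concentrate falls in Category TX.
Total Category CR: (two 24.25 L containers = 48.5 L) + (three 16.17 L containers = 48.51 L) = 97.01 L.
That is within the Category CR express courier limit of 100 L.
Category TX quantity: one 1.9 oz pack = 53.96 g.
53.96 g ≤ 100 g (express courier limit, Category TX) — within limit.
The segregation rule (Category FG with Category LB) does not apply to Category CR with Category TX.
Every hazard category is within its express courier limit and no segregation rule is violated.

Yes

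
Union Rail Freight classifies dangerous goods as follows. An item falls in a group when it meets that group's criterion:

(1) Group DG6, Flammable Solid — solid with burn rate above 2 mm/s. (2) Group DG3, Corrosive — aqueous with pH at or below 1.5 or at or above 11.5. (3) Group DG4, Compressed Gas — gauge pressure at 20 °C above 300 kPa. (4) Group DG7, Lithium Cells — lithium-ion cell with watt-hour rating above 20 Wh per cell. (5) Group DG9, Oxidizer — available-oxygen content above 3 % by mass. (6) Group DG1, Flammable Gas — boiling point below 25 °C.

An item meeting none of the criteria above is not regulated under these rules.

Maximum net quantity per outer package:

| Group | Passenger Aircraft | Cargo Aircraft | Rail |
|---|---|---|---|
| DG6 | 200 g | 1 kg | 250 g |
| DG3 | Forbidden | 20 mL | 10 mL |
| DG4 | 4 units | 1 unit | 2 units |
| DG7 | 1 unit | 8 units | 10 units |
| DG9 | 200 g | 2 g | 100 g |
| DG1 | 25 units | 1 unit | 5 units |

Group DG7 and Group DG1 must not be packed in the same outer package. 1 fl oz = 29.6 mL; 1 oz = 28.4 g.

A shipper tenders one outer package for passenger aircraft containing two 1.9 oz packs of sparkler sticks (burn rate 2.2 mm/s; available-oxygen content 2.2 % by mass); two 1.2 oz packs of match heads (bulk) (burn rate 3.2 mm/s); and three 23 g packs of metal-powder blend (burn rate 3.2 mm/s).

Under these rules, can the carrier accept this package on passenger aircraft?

No

With burn rate 2.2 mm/s (> 2 mm/s), the sparkler sticks fall in Group DG6.
The match heads (bulk) have burn rate 3.2 mm/s, which is > 2 mm/s, so they are Group DG6 (Flammable Solid).
With burn rate 3.2 mm/s (> 2 mm/s), the metal-powder blend falls in Group DG6.
Total Group DG6: (two 1.9 oz packs = 107.92 g) + (two 1.2 oz packs = 68.16 g) + (three 23 g packs = 69 g) = 245.08 g.
245.08 g > 200 g (passenger aircraft limit, Group DG6) — over the limit.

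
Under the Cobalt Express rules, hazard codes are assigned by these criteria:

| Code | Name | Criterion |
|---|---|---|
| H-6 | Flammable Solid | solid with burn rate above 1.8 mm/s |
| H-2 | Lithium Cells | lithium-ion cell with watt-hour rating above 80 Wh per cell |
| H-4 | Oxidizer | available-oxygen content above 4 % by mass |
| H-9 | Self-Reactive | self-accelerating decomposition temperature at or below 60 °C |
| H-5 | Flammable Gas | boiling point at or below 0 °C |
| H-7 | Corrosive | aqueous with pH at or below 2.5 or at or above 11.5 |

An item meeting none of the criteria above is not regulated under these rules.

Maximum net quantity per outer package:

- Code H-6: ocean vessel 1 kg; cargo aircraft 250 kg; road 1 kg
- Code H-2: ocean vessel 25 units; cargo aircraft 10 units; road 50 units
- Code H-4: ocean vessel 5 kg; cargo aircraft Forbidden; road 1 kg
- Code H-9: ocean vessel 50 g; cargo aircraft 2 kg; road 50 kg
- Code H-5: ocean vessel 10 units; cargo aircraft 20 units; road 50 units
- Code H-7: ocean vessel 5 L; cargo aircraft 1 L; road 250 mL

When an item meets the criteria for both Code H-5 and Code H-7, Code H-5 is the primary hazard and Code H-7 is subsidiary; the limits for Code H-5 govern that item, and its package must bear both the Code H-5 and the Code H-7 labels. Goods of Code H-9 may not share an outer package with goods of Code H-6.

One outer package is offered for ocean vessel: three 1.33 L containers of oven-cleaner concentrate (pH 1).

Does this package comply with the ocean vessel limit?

Yes

pH 1 meets the Code H-7 criterion (Corrosive), so the oven-cleaner concentrate is Code H-7.
Code H-7 quantity: three 1.33 L containers = 3.99 L.
3.99 L is within the ocean vessel limit of 5 L for Code H-7.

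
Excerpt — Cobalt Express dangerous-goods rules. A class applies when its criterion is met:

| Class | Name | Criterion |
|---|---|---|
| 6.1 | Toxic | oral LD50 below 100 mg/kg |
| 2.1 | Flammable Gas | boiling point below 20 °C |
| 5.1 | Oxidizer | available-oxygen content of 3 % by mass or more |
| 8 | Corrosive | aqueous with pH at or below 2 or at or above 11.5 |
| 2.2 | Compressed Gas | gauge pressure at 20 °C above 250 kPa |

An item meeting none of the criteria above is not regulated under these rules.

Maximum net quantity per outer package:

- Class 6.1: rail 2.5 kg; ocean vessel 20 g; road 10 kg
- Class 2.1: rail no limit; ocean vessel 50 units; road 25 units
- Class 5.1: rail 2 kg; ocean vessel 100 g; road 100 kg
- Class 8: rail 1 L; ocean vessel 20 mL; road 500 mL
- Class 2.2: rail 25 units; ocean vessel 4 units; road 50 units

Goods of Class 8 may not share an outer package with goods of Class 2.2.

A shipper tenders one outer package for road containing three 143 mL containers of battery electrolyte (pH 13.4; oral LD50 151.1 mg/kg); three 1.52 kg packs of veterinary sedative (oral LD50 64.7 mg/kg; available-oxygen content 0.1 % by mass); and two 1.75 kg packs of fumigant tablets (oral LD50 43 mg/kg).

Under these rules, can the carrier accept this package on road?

Yes

The battery electrolyte has pH 13.4, which is ≥ 11.5, so it is Class 8 (Corrosive).
Oral LD50 64.7 mg/kg meets the Class 6.1 criterion (Toxic), so the veterinary sedative is Class 6.1.
With oral LD50 43 mg/kg (< 100 mg/kg), the fumigant tablets fall in Class 6.1.
Class 8 quantity: three 143 mL containers = 429 mL.
429 mL is within the road limit of 500 mL for Class 8.
Class 6.1 net quantity: (three 1.52 kg packs = 4.56 kg) + (two 1.75 kg packs = 3.5 kg) = 8.06 kg.
That is within the Class 6.1 road limit of 10 kg.
The segregation rule (Class 8 with Class 2.2) does not apply to Class 8 with Class 6.1.
Every hazard class is within its road limit and no segregation rule is violated.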